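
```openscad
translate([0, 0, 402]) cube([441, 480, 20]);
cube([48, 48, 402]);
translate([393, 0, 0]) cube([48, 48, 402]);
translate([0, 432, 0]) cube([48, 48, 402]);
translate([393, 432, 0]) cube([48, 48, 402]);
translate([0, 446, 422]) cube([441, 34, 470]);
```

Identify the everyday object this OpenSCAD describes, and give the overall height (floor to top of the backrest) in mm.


A chair. The overall height is 892 mm.

A slab on four corner posts with a tall panel at the back — a chair. The seat slab sits at z = 402 with thickness 20, and the 470 mm backrest starts at the seat top, so the overall height is 402 + 20 + 470 = 892 mm.


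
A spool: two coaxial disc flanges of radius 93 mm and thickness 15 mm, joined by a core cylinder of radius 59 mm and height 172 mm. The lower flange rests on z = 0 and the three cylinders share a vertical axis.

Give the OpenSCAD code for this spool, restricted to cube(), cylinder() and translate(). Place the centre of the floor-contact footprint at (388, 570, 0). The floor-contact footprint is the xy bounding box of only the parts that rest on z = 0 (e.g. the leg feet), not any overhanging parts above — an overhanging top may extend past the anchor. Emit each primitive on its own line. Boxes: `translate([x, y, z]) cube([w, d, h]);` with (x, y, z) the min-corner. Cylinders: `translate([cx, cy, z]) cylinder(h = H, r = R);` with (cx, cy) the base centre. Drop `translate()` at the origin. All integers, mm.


translate([388, 570, 0]) cylinder(h = 15, r = 93);
translate([388, 570, 15]) cylinder(h = 172, r = 59);
translate([388, 570, 187]) cylinder(h = 15, r = 93);


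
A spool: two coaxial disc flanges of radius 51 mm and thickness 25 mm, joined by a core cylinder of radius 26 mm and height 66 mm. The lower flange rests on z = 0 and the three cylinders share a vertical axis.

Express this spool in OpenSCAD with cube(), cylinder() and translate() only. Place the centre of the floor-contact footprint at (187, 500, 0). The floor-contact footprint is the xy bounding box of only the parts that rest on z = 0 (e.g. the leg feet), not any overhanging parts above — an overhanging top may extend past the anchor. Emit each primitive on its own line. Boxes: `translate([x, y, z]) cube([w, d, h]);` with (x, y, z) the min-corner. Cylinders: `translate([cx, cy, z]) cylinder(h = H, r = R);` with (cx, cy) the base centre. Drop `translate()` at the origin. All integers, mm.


translate([187, 500, 0]) cylinder(h = 25, r = 51);
translate([187, 500, 25]) cylinder(h = 66, r = 26);
translate([187, 500, 91]) cylinder(h = 25, r = 51);


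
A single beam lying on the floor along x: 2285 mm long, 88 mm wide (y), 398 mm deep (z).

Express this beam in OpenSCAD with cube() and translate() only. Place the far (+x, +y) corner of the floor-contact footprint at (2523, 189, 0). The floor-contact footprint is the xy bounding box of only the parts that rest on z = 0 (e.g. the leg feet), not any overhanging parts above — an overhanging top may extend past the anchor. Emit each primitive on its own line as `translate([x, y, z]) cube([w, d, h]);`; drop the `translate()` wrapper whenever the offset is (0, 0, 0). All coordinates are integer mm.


translate([238, 101, 0]) cube([2285, 88, 398]);


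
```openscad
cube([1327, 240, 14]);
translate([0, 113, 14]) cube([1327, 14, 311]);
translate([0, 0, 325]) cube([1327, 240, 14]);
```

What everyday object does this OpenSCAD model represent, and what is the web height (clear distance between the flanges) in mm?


An I-beam. The web height is 311 mm.

Two wide flanges with a thin centred web — an I-beam. Overall 339 mm minus two 14 mm flanges gives a web of 339 − 2·14 = 311 mm.


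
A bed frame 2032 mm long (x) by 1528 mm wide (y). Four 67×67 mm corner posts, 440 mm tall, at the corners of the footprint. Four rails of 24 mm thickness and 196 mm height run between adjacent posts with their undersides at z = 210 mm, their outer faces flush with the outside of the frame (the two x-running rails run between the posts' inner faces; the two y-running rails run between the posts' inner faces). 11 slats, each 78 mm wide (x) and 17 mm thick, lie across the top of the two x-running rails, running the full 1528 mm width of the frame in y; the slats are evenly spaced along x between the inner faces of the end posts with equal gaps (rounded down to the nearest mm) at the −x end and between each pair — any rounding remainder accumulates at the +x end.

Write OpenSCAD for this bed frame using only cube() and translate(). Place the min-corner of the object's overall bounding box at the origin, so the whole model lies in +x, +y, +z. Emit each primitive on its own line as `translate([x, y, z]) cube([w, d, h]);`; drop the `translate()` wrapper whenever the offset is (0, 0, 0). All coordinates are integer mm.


cube([67, 67, 440]);
translate([0, 1461, 0]) cube([67, 67, 440]);
translate([1965, 0, 0]) cube([67, 67, 440]);
translate([1965, 1461, 0]) cube([67, 67, 440]);
translate([67, 0, 210]) cube([1898, 24, 196]);
translate([67, 1504, 210]) cube([1898, 24, 196]);
translate([0, 67, 210]) cube([24, 1394, 196]);
translate([2008, 67, 210]) cube([24, 1394, 196]);
translate([153, 0, 406]) cube([78, 1528, 17]);
translate([317, 0, 406]) cube([78, 1528, 17]);
translate([481, 0, 406]) cube([78, 1528, 17]);
translate([645, 0, 406]) cube([78, 1528, 17]);
translate([809, 0, 406]) cube([78, 1528, 17]);
translate([973, 0, 406]) cube([78, 1528, 17]);
translate([1137, 0, 406]) cube([78, 1528, 17]);
translate([1301, 0, 406]) cube([78, 1528, 17]);
translate([1465, 0, 406]) cube([78, 1528, 17]);
translate([1629, 0, 406]) cube([78, 1528, 17]);
translate([1793, 0, 406]) cube([78, 1528, 17]);


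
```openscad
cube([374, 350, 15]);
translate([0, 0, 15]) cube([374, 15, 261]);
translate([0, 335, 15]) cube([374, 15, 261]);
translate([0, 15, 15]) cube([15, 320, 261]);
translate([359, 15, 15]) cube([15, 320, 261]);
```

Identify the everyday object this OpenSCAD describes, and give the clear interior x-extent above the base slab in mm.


An open box. The internal width is 344 mm.

A 374×350 base slab with four walls standing on it — an open box. The base is 374 mm wide and the walls are 15 mm thick, so the internal width is 374 − 2 × 15 = 344 mm.


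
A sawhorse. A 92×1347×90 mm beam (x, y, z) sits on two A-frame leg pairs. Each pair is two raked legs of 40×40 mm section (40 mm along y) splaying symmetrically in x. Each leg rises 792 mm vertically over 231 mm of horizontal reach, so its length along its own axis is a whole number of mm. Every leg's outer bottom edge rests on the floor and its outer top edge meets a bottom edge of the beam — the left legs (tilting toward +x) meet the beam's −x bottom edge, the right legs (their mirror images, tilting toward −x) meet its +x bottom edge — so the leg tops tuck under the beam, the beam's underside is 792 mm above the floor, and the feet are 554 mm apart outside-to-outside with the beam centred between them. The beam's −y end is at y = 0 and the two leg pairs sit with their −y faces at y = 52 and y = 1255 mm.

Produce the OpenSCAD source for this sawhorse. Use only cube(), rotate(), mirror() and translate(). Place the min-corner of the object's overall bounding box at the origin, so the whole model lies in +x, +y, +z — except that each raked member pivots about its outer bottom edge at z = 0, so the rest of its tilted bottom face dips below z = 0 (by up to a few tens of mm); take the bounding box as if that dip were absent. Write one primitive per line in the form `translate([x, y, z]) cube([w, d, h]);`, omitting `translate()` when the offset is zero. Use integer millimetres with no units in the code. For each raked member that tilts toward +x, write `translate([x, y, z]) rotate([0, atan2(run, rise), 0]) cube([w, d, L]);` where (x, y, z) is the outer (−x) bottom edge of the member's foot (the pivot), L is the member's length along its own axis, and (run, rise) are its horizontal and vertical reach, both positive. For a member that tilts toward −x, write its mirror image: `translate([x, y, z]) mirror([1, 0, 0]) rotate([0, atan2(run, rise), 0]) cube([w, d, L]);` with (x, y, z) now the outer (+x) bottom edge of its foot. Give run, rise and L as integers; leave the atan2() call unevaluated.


translate([231, 0, 792]) cube([92, 1347, 90]);
translate([0, 52, 0]) rotate([0, atan2(231, 792), 0]) cube([40, 40, 825]);
translate([554, 52, 0]) mirror([1, 0, 0]) rotate([0, atan2(231, 792), 0]) cube([40, 40, 825]);
translate([0, 1255, 0]) rotate([0, atan2(231, 792), 0]) cube([40, 40, 825]);
translate([554, 1255, 0]) mirror([1, 0, 0]) rotate([0, atan2(231, 792), 0]) cube([40, 40, 825]);


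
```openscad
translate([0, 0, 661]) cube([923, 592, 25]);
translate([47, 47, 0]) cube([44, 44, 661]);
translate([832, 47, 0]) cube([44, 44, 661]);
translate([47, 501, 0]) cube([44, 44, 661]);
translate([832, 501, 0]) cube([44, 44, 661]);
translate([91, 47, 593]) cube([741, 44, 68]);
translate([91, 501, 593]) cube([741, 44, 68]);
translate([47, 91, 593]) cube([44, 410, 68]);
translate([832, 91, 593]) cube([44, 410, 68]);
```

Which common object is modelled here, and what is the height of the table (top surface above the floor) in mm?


A table. The table height is 686 mm.

A 923×592×25 slab sits at z = 661 on four 44 mm square posts — a table. The top surface is at 661 + 25 = 686 mm.


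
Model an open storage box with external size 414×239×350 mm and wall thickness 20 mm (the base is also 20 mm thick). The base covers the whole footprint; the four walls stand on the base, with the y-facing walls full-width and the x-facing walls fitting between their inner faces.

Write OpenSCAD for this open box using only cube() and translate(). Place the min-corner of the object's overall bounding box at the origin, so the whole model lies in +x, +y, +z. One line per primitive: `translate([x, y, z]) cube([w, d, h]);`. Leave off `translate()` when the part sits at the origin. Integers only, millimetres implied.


cube([414, 239, 20]);
translate([0, 0, 20]) cube([414, 20, 330]);
translate([0, 219, 20]) cube([414, 20, 330]);
translate([0, 20, 20]) cube([20, 199, 330]);
translate([394, 20, 20]) cube([20, 199, 330]);


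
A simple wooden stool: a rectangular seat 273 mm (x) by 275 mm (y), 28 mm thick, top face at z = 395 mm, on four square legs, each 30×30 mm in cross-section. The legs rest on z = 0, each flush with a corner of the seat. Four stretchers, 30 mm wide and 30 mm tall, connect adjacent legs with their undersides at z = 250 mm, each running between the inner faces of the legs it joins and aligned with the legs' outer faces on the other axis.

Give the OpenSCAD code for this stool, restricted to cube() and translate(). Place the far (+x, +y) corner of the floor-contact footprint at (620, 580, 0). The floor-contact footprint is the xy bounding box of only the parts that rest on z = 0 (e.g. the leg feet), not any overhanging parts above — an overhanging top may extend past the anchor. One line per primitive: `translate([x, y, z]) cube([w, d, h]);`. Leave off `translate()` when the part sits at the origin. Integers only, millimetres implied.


translate([347, 305, 367]) cube([273, 275, 28]);
translate([347, 305, 0]) cube([30, 30, 367]);
translate([590, 305, 0]) cube([30, 30, 367]);
translate([347, 550, 0]) cube([30, 30, 367]);
translate([590, 550, 0]) cube([30, 30, 367]);
translate([377, 305, 250]) cube([213, 30, 30]);
translate([377, 550, 250]) cube([213, 30, 30]);
translate([347, 335, 250]) cube([30, 215, 30]);
translate([590, 335, 250]) cube([30, 215, 30]);


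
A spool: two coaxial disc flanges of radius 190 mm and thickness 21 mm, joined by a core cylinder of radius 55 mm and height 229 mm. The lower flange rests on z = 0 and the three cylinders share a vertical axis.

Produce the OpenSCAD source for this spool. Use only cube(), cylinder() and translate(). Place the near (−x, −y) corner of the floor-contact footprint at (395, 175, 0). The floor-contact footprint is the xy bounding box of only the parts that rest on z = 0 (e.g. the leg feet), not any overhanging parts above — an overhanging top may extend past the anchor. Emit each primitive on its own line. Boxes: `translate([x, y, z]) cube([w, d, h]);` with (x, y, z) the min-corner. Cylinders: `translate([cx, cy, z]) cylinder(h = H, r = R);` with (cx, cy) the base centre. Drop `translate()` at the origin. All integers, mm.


translate([585, 365, 0]) cylinder(h = 21, r = 190);
translate([585, 365, 21]) cylinder(h = 229, r = 55);
translate([585, 365, 250]) cylinder(h = 21, r = 190);


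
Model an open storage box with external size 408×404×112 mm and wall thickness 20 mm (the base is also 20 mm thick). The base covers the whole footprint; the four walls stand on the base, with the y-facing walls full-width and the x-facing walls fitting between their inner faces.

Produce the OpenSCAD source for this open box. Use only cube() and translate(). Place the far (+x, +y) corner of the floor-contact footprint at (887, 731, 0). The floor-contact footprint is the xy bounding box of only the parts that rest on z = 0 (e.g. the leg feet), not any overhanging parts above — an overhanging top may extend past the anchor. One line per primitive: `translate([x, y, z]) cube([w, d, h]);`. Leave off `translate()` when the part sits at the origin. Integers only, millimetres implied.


translate([479, 327, 0]) cube([408, 404, 20]);
translate([479, 327, 20]) cube([408, 20, 92]);
translate([479, 711, 20]) cube([408, 20, 92]);
translate([479, 347, 20]) cube([20, 364, 92]);
translate([867, 347, 20]) cube([20, 364, 92]);


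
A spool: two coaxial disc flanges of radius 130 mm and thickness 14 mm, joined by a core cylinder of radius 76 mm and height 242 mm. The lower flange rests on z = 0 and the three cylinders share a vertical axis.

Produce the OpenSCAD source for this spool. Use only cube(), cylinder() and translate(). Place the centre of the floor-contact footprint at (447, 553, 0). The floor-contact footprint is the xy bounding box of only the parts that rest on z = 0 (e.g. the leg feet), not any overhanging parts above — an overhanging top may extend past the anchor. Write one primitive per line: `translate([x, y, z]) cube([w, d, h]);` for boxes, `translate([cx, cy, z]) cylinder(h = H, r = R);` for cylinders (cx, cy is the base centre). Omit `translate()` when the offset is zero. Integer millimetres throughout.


translate([447, 553, 0]) cylinder(h = 14, r = 130);
translate([447, 553, 14]) cylinder(h = 242, r = 76);
translate([447, 553, 256]) cylinder(h = 14, r = 130);


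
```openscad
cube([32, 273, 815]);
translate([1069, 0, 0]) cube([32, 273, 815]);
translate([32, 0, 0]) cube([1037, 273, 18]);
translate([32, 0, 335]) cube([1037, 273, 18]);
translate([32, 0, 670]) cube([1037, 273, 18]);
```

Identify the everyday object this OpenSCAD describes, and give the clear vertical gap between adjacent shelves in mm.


A bookshelf. The clear shelf gap is 317 mm.

Two tall side panels with 3 horizontal boards between them — a bookshelf. The first two shelf undersides are at z = 0 and z = 335; with shelf thickness 18, the clear gap is 335 − 0 − 18 = 317 mm.


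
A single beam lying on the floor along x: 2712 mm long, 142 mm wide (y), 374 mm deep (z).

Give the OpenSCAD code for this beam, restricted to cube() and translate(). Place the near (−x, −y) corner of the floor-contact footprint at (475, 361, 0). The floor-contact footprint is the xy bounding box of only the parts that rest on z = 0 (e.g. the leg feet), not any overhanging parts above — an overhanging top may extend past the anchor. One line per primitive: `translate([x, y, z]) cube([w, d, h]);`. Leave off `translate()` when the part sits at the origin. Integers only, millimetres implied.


translate([475, 361, 0]) cube([2712, 142, 374]);


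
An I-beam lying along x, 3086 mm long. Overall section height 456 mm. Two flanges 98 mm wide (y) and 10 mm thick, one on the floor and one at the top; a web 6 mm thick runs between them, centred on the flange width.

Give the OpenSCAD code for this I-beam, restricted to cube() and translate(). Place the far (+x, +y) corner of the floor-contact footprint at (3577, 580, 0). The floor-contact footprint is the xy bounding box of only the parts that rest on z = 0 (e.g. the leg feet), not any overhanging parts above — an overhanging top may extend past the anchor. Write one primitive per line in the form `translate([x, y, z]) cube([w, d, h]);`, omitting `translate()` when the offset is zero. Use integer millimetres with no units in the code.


translate([491, 482, 0]) cube([3086, 98, 10]);
translate([491, 528, 10]) cube([3086, 6, 436]);
translate([491, 482, 446]) cube([3086, 98, 10]);


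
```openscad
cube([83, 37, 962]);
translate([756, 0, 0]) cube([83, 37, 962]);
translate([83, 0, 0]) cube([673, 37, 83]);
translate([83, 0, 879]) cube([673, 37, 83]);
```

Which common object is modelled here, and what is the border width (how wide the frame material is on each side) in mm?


A picture frame. The border width is 83 mm.

Four thin pieces enclosing a rectangular opening — a picture frame. The two full-height stiles are 962 mm tall; the top rail sits at z = 879 and is 83 mm tall, so the border above the opening is 962 − 879 = 83 mm, matching the stile x-width.


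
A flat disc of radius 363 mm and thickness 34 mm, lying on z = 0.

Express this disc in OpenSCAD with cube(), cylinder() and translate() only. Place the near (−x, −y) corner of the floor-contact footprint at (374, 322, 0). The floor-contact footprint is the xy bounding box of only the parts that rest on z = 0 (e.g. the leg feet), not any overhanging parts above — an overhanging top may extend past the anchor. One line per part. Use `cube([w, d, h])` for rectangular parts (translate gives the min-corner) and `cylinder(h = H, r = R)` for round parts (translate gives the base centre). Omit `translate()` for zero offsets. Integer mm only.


translate([737, 685, 0]) cylinder(h = 34, r = 363);


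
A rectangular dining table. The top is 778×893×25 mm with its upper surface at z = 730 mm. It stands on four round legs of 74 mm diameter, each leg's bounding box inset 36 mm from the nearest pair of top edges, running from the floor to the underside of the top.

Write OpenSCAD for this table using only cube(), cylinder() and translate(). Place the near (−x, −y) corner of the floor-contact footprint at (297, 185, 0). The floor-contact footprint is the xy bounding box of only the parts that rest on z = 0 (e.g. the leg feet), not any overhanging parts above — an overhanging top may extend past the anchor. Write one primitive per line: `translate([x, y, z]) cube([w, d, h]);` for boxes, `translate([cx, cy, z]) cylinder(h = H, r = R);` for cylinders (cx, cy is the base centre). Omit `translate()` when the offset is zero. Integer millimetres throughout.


translate([261, 149, 705]) cube([778, 893, 25]);
translate([334, 222, 0]) cylinder(h = 705, r = 37);
translate([966, 222, 0]) cylinder(h = 705, r = 37);
translate([334, 969, 0]) cylinder(h = 705, r = 37);
translate([966, 969, 0]) cylinder(h = 705, r = 37);


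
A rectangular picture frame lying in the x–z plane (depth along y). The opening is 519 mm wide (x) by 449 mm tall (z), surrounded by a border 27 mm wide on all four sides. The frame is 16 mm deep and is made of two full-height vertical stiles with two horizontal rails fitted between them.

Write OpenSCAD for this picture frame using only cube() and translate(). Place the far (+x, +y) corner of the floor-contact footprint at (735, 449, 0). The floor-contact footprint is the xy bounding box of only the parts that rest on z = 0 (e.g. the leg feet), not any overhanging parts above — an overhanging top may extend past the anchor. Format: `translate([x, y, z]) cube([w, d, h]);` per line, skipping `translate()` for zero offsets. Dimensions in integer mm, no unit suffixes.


translate([162, 433, 0]) cube([27, 16, 503]);
translate([708, 433, 0]) cube([27, 16, 503]);
translate([189, 433, 0]) cube([519, 16, 27]);
translate([189, 433, 476]) cube([519, 16, 27]);


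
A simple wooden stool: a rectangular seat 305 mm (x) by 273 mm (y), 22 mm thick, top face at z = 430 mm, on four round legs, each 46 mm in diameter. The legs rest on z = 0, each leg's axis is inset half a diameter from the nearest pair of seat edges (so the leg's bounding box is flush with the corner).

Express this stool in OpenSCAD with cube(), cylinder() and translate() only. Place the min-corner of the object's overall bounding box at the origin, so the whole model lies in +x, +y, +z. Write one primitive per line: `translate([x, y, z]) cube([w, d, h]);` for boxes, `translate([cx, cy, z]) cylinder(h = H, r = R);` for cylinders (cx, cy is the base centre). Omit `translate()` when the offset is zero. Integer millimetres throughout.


translate([0, 0, 408]) cube([305, 273, 22]);
translate([23, 23, 0]) cylinder(h = 408, r = 23);
translate([282, 23, 0]) cylinder(h = 408, r = 23);
translate([23, 250, 0]) cylinder(h = 408, r = 23);
translate([282, 250, 0]) cylinder(h = 408, r = 23);


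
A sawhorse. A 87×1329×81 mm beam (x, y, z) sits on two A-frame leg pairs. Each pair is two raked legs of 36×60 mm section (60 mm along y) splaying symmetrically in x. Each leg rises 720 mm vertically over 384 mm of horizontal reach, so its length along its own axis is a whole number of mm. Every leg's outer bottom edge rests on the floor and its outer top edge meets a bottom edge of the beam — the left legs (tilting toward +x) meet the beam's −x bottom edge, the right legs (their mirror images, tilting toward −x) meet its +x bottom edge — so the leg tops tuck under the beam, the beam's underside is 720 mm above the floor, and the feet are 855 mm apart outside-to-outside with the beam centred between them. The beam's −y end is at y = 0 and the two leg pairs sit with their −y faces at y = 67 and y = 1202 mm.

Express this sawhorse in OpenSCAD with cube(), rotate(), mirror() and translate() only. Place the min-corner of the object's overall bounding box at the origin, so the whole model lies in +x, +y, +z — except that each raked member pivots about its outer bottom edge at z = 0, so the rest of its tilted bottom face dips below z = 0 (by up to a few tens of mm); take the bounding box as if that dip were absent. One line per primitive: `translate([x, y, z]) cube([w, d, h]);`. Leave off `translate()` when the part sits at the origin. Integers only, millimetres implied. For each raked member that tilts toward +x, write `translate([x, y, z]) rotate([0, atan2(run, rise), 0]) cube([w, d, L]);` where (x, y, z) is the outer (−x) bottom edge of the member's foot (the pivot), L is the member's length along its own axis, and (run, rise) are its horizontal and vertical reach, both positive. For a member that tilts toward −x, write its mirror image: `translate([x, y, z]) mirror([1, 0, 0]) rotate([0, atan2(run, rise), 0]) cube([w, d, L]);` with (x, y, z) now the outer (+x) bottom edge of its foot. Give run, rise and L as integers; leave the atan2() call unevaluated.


translate([384, 0, 720]) cube([87, 1329, 81]);
translate([0, 67, 0]) rotate([0, atan2(384, 720), 0]) cube([36, 60, 816]);
translate([855, 67, 0]) mirror([1, 0, 0]) rotate([0, atan2(384, 720), 0]) cube([36, 60, 816]);
translate([0, 1202, 0]) rotate([0, atan2(384, 720), 0]) cube([36, 60, 816]);
translate([855, 1202, 0]) mirror([1, 0, 0]) rotate([0, atan2(384, 720), 0]) cube([36, 60, 816]);


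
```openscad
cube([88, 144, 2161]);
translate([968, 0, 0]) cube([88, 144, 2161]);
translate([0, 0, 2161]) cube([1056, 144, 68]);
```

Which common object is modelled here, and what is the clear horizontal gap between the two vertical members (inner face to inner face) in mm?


A door frame. The clear opening width is 880 mm.

Two 2161 mm tall posts with a header on top — a door frame. The left jamb is 88 mm wide at x = 0; the right jamb starts at x = 968. The clear opening is 968 − 88 = 880 mm.


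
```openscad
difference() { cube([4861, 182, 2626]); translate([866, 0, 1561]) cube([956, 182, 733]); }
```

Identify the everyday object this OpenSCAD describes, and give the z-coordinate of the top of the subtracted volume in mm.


A wall with a window opening. The window head height is 2294 mm.

A wall with a rectangular opening subtracted — a window. Sill at z = 1561, opening 733 mm tall, so the head is at 1561 + 733 = 2294 mm.


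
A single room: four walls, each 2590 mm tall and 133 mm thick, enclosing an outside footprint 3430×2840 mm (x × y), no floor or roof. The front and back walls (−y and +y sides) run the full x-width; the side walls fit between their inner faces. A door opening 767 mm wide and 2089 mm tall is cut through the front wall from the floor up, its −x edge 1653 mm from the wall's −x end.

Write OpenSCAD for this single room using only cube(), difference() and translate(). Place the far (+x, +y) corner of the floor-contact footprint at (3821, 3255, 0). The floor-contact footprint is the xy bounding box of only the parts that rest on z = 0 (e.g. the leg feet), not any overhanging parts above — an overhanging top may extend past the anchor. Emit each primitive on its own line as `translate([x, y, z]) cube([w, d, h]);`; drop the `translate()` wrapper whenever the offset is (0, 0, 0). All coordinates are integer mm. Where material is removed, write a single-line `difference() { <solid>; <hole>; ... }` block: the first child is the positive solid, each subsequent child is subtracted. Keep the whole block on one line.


difference() { translate([391, 415, 0]) cube([3430, 133, 2590]); translate([2044, 415, 0]) cube([767, 133, 2089]); }
translate([391, 3122, 0]) cube([3430, 133, 2590]);
translate([391, 548, 0]) cube([133, 2574, 2590]);
translate([3688, 548, 0]) cube([133, 2574, 2590]);


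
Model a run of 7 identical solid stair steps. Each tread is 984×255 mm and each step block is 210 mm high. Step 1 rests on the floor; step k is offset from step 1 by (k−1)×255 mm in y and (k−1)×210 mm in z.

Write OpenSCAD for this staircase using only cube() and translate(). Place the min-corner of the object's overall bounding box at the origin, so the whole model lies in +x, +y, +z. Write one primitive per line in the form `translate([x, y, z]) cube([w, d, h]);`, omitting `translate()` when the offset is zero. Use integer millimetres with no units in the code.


cube([984, 255, 210]);
translate([0, 255, 210]) cube([984, 255, 210]);
translate([0, 510, 420]) cube([984, 255, 210]);
translate([0, 765, 630]) cube([984, 255, 210]);
translate([0, 1020, 840]) cube([984, 255, 210]);
translate([0, 1275, 1050]) cube([984, 255, 210]);
translate([0, 1530, 1260]) cube([984, 255, 210]);


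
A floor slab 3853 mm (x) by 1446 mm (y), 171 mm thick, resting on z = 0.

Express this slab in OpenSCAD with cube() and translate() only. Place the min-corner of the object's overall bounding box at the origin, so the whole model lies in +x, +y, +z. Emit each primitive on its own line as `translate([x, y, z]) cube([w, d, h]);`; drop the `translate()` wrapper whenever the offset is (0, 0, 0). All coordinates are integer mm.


cube([3853, 1446, 171]);


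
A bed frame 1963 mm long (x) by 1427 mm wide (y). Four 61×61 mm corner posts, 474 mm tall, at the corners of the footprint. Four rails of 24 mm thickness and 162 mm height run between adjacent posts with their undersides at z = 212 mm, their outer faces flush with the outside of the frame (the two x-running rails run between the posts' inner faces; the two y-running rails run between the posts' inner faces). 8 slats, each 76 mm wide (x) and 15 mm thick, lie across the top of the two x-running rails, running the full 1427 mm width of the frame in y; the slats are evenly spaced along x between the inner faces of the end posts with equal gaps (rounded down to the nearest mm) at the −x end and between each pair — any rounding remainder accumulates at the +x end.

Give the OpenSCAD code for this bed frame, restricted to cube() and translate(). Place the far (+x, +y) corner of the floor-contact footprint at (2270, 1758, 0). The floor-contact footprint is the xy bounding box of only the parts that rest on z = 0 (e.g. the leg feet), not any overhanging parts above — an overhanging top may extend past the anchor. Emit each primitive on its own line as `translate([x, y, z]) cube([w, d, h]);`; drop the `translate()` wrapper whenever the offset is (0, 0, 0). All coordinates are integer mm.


translate([307, 331, 0]) cube([61, 61, 474]);
translate([307, 1697, 0]) cube([61, 61, 474]);
translate([2209, 331, 0]) cube([61, 61, 474]);
translate([2209, 1697, 0]) cube([61, 61, 474]);
translate([368, 331, 212]) cube([1841, 24, 162]);
translate([368, 1734, 212]) cube([1841, 24, 162]);
translate([307, 392, 212]) cube([24, 1305, 162]);
translate([2246, 392, 212]) cube([24, 1305, 162]);
translate([505, 331, 374]) cube([76, 1427, 15]);
translate([718, 331, 374]) cube([76, 1427, 15]);
translate([931, 331, 374]) cube([76, 1427, 15]);
translate([1144, 331, 374]) cube([76, 1427, 15]);
translate([1357, 331, 374]) cube([76, 1427, 15]);
translate([1570, 331, 374]) cube([76, 1427, 15]);
translate([1783, 331, 374]) cube([76, 1427, 15]);
translate([1996, 331, 374]) cube([76, 1427, 15]);


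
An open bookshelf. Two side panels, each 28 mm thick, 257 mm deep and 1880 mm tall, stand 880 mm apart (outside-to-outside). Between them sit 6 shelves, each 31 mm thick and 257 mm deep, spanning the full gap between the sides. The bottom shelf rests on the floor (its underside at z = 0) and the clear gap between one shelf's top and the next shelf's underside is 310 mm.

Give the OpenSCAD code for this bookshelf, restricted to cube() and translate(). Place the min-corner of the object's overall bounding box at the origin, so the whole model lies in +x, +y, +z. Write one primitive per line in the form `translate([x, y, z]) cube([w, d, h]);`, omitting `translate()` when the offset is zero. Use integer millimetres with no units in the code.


cube([28, 257, 1880]);
translate([852, 0, 0]) cube([28, 257, 1880]);
translate([28, 0, 0]) cube([824, 257, 31]);
translate([28, 0, 341]) cube([824, 257, 31]);
translate([28, 0, 682]) cube([824, 257, 31]);
translate([28, 0, 1023]) cube([824, 257, 31]);
translate([28, 0, 1364]) cube([824, 257, 31]);
translate([28, 0, 1705]) cube([824, 257, 31]);


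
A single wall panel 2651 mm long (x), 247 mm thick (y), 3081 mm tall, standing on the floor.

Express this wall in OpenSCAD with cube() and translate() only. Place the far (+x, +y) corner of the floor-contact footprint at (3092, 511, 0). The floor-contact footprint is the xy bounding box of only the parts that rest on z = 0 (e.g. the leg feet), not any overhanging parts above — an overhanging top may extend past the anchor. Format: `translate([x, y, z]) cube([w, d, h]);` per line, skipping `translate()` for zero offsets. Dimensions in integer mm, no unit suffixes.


translate([441, 264, 0]) cube([2651, 247, 3081]);


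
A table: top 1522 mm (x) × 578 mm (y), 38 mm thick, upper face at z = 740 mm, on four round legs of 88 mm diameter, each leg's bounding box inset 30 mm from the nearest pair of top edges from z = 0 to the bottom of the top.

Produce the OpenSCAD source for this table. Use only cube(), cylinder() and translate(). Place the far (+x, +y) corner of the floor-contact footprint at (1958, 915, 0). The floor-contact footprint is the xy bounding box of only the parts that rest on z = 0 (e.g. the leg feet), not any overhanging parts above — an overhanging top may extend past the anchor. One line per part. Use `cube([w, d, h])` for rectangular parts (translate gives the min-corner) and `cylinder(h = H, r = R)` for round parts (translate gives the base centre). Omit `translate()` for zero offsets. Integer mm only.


translate([466, 367, 702]) cube([1522, 578, 38]);
translate([540, 441, 0]) cylinder(h = 702, r = 44);
translate([1914, 441, 0]) cylinder(h = 702, r = 44);
translate([540, 871, 0]) cylinder(h = 702, r = 44);
translate([1914, 871, 0]) cylinder(h = 702, r = 44);


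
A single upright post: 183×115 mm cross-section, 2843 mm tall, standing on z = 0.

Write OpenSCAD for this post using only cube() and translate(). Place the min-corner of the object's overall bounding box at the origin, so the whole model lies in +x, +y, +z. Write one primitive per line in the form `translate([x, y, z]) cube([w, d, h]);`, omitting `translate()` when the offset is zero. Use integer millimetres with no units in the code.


cube([183, 115, 2843]);


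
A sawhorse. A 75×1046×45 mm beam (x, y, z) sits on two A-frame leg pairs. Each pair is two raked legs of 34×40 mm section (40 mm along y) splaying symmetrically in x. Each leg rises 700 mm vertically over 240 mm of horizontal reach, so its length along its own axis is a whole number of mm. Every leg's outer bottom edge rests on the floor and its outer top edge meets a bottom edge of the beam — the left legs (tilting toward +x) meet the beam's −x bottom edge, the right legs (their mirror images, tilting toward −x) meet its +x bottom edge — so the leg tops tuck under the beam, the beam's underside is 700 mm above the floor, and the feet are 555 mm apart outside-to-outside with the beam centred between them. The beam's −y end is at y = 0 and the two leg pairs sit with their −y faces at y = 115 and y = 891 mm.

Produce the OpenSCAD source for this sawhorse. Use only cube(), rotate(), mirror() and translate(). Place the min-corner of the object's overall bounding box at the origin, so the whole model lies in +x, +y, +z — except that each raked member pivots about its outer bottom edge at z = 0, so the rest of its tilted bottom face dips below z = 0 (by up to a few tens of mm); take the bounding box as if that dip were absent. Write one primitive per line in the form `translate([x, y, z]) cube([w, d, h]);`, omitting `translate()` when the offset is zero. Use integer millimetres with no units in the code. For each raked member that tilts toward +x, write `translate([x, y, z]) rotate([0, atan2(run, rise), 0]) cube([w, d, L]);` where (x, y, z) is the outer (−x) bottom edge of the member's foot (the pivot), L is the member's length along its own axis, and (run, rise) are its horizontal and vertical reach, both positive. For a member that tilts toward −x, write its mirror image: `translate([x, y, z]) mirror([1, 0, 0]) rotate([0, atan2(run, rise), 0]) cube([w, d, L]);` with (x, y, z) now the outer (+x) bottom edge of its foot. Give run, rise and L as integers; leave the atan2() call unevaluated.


translate([240, 0, 700]) cube([75, 1046, 45]);
translate([0, 115, 0]) rotate([0, atan2(240, 700), 0]) cube([34, 40, 740]);
translate([555, 115, 0]) mirror([1, 0, 0]) rotate([0, atan2(240, 700), 0]) cube([34, 40, 740]);
translate([0, 891, 0]) rotate([0, atan2(240, 700), 0]) cube([34, 40, 740]);
translate([555, 891, 0]) mirror([1, 0, 0]) rotate([0, atan2(240, 700), 0]) cube([34, 40, 740]);


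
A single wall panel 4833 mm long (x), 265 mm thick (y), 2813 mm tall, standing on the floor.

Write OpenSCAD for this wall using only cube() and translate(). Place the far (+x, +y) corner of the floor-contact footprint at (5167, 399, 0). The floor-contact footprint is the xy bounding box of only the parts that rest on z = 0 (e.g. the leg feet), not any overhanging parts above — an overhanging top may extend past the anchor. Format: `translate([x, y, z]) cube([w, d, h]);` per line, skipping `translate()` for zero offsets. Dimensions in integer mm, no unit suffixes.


translate([334, 134, 0]) cube([4833, 265, 2813]);


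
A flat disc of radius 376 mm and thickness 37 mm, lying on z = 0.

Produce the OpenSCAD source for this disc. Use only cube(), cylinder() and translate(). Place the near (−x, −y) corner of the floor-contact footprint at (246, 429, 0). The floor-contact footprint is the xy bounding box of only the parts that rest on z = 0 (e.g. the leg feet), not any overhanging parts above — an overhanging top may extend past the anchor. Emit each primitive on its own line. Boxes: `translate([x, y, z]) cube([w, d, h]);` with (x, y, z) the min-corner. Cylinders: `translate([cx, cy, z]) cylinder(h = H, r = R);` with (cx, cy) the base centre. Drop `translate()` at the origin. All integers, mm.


translate([622, 805, 0]) cylinder(h = 37, r = 376);


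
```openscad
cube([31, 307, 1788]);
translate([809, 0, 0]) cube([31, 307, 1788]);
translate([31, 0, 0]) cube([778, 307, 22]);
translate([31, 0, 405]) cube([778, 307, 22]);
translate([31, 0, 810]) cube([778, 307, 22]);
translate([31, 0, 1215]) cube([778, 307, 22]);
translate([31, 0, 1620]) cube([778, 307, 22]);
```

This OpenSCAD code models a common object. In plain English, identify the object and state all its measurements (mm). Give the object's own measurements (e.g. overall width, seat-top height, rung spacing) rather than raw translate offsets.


An open bookshelf. Two side panels, each 31 mm thick, 307 mm deep and 1788 mm tall, stand 840 mm apart (outside-to-outside). Between them sit 5 shelves, each 22 mm thick and 307 mm deep, spanning the full gap between the sides. The bottom shelf rests on the floor (its underside at z = 0) and the clear gap between one shelf's top and the next shelf's underside is 383 mm.


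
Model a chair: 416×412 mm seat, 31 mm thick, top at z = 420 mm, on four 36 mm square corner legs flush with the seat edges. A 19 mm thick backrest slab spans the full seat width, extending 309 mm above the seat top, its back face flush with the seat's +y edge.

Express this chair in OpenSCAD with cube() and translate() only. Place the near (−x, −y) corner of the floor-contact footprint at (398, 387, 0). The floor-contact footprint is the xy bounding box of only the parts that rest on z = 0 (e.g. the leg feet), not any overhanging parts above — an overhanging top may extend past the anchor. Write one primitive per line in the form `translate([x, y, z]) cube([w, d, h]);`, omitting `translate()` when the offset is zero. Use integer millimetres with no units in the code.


translate([398, 387, 389]) cube([416, 412, 31]);
translate([398, 387, 0]) cube([36, 36, 389]);
translate([778, 387, 0]) cube([36, 36, 389]);
translate([398, 763, 0]) cube([36, 36, 389]);
translate([778, 763, 0]) cube([36, 36, 389]);
translate([398, 780, 420]) cube([416, 19, 309]);


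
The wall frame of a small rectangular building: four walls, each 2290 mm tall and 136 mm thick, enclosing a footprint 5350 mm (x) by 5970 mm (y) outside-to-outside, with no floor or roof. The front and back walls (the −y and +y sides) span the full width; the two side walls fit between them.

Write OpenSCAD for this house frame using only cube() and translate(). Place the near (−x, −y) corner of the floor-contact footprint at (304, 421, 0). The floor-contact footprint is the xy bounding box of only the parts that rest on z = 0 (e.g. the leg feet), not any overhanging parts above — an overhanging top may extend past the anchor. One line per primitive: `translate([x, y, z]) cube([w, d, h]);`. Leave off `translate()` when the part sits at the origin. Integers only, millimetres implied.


translate([304, 421, 0]) cube([5350, 136, 2290]);
translate([304, 6255, 0]) cube([5350, 136, 2290]);
translate([304, 557, 0]) cube([136, 5698, 2290]);
translate([5518, 557, 0]) cube([136, 5698, 2290]);


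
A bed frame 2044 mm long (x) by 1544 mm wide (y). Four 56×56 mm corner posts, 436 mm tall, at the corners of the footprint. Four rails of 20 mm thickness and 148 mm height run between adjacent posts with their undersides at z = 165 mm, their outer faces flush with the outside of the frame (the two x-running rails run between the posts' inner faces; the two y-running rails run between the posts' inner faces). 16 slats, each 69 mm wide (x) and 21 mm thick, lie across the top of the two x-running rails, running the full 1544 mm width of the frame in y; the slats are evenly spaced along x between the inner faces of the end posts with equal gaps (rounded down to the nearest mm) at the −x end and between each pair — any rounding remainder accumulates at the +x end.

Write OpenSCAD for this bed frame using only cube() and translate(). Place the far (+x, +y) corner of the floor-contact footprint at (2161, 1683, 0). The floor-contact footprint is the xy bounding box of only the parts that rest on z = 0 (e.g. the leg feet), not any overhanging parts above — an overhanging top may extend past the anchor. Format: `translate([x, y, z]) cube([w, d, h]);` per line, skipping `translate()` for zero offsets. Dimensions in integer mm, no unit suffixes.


translate([117, 139, 0]) cube([56, 56, 436]);
translate([117, 1627, 0]) cube([56, 56, 436]);
translate([2105, 139, 0]) cube([56, 56, 436]);
translate([2105, 1627, 0]) cube([56, 56, 436]);
translate([173, 139, 165]) cube([1932, 20, 148]);
translate([173, 1663, 165]) cube([1932, 20, 148]);
translate([117, 195, 165]) cube([20, 1432, 148]);
translate([2141, 195, 165]) cube([20, 1432, 148]);
translate([221, 139, 313]) cube([69, 1544, 21]);
translate([338, 139, 313]) cube([69, 1544, 21]);
translate([455, 139, 313]) cube([69, 1544, 21]);
translate([572, 139, 313]) cube([69, 1544, 21]);
translate([689, 139, 313]) cube([69, 1544, 21]);
translate([806, 139, 313]) cube([69, 1544, 21]);
translate([923, 139, 313]) cube([69, 1544, 21]);
translate([1040, 139, 313]) cube([69, 1544, 21]);
translate([1157, 139, 313]) cube([69, 1544, 21]);
translate([1274, 139, 313]) cube([69, 1544, 21]);
translate([1391, 139, 313]) cube([69, 1544, 21]);
translate([1508, 139, 313]) cube([69, 1544, 21]);
translate([1625, 139, 313]) cube([69, 1544, 21]);
translate([1742, 139, 313]) cube([69, 1544, 21]);
translate([1859, 139, 313]) cube([69, 1544, 21]);
translate([1976, 139, 313]) cube([69, 1544, 21]);
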